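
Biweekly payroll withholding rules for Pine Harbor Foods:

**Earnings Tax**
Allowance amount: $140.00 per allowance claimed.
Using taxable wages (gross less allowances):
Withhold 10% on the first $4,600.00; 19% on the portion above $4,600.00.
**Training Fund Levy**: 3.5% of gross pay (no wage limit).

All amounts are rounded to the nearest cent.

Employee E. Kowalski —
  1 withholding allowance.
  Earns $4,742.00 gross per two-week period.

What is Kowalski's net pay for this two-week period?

Earnings Tax: taxable = $4,742.00 − 1×$140.00 = $4,602.00
  $460.00 + 19% × ($4,602.00 − $4,600.00) = $460.00 + 19% × $2.00 = $460.38
Training Fund Levy: 3.5% × $4,742.00 = $165.97
Total withheld: $460.38 + $165.97 = $626.35
Net pay: $4,742.00 − $626.35 = $4,115.65

$4,115.65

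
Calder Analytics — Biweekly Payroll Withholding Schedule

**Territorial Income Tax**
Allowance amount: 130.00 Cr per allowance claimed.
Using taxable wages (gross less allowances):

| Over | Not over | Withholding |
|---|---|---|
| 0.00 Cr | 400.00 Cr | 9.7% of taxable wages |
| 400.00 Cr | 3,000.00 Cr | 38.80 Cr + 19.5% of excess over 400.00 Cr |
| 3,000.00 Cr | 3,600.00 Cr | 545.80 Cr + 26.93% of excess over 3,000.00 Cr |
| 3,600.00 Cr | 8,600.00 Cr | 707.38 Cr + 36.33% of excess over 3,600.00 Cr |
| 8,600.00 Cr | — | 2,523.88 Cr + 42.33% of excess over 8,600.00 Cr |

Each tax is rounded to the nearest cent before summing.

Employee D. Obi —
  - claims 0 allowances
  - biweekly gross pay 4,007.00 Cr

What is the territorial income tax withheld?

Territorial Income Tax: taxable = 4,007.00 Cr
  707.38 Cr + 36.33% × (4,007.00 Cr − 3,600.00 Cr) = 707.38 Cr + 36.33% × 407.00 Cr = 855.24 Cr

855.24 Cr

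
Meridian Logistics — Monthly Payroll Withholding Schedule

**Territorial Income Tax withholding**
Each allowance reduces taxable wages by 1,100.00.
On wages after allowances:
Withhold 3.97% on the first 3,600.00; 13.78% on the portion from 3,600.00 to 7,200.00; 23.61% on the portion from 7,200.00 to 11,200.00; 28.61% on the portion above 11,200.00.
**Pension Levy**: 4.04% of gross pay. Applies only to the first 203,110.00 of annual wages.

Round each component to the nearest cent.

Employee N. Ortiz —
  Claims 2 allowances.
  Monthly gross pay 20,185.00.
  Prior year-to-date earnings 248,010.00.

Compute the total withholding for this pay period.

3,524.59

Territorial Income Tax: taxable = 20,185.00 − 2×1,100.00 = 17,985.00
  1,583.40 + 28.61% × (17,985.00 − 11,200.00) = 1,583.40 + 28.61% × 6,785.00 = 3,524.59
Pension Levy: YTD 248,010.00 ≥ cap 203,110.00 → 0.00
Total: 3,524.59 + 0.00 = 3,524.59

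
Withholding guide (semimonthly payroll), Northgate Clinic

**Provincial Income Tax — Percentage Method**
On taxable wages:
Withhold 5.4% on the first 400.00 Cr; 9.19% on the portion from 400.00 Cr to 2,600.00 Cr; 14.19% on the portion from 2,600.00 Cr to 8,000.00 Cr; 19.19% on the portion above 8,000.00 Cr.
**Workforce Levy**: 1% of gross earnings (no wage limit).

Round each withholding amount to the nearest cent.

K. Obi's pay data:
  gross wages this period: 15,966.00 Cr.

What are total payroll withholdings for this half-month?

Provincial Income Tax: taxable = 15,966.00 Cr
  990.04 Cr + 19.19% × (15,966.00 Cr − 8,000.00 Cr) = 990.04 Cr + 19.19% × 7,966.00 Cr = 2,518.72 Cr
Workforce Levy: 1% × 15,966.00 Cr = 159.66 Cr
Total: 2,518.72 Cr + 159.66 Cr = 2,678.38 Cr

2,678.38 Cr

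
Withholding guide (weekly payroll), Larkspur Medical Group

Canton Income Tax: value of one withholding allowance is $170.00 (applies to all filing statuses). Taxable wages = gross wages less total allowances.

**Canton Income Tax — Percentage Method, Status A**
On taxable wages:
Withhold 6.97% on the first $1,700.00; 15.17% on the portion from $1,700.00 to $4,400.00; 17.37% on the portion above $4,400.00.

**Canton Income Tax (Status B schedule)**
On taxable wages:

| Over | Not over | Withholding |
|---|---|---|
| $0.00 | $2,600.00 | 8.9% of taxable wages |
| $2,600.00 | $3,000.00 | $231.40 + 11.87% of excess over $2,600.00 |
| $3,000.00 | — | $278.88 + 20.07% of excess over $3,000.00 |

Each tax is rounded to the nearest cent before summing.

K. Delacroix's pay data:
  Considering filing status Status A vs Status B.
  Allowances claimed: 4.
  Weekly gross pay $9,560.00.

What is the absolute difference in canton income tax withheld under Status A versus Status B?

Canton Income Tax (Status A): taxable = $9,560.00 − 4×$170.00 = $8,880.00
  $528.08 + 17.37% × ($8,880.00 − $4,400.00) = $528.08 + 17.37% × $4,480.00 = $1,306.26
Canton Income Tax (Status B): taxable = $9,560.00 − 4×$170.00 = $8,880.00
  $278.88 + 20.07% × ($8,880.00 − $3,000.00) = $278.88 + 20.07% × $5,880.00 = $1,459.00
Difference: |$1,306.26 − $1,459.00| = $152.74 (higher under Status B)

$152.74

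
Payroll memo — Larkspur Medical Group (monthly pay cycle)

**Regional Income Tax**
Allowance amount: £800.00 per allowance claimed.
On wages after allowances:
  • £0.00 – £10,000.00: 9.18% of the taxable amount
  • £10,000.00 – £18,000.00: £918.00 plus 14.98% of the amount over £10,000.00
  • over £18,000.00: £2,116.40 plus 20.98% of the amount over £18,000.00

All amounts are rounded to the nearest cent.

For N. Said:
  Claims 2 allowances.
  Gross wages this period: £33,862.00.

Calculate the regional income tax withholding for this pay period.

Regional Income Tax: taxable = £33,862.00 − 2×£800.00 = £32,262.00
  £2,116.40 + 20.98% × (£32,262.00 − £18,000.00) = £2,116.40 + 20.98% × £14,262.00 = £5,108.57

£5,108.57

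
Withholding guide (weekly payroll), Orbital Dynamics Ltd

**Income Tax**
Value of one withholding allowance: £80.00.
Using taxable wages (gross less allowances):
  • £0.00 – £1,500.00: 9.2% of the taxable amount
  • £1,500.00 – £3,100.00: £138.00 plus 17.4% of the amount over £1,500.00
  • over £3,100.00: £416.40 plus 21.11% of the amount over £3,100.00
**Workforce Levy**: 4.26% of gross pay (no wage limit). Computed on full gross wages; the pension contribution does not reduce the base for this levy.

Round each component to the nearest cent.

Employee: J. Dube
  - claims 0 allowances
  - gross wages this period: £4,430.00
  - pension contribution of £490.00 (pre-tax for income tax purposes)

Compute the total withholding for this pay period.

£782.44

Income Tax: taxable = £4,430.00 − £490.00 = £3,940.00
  £416.40 + 21.11% × (£3,940.00 − £3,100.00) = £416.40 + 21.11% × £840.00 = £593.72
Workforce Levy: 4.26% × £4,430.00 = £188.72
Total: £593.72 + £188.72 = £782.44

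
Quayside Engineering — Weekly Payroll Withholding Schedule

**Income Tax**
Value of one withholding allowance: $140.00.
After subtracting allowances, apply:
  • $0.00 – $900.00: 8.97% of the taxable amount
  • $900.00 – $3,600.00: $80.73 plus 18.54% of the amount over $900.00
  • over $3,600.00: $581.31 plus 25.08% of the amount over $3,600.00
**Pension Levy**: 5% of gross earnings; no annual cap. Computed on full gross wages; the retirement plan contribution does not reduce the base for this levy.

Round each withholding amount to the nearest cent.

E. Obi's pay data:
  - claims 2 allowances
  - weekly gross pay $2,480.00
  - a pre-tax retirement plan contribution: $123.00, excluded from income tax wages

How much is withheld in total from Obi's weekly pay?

$422.95

Income Tax: taxable = $2,480.00 − $123.00 − 2×$140.00 = $2,077.00
  $80.73 + 18.54% × ($2,077.00 − $900.00) = $80.73 + 18.54% × $1,177.00 = $298.95
Pension Levy: 5% × $2,480.00 = $124.00
Total: $298.95 + $124.00 = $422.95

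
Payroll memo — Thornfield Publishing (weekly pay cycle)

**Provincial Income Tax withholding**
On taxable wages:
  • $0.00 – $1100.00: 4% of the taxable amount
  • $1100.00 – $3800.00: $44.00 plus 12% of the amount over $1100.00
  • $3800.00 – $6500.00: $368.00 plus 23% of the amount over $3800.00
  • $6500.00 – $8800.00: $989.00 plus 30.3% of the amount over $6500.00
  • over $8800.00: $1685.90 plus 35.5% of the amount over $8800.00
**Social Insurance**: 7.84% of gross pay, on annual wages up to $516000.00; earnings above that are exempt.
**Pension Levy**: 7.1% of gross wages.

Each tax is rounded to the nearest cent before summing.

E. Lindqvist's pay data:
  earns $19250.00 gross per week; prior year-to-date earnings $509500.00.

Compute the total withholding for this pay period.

$7272.00

Provincial Income Tax: taxable = $19250.00
  $1685.90 + 35.5% × ($19250.00 − $8800.00) = $1685.90 + 35.5% × $10450.00 = $5395.65
Social Insurance: cap $516000.00 − YTD $509500.00 = $6500.00 subject; 7.84% × $6500.00 = $509.60
Pension Levy: 7.1% × $19250.00 = $1366.75
Total: $5395.65 + $509.60 + $1366.75 = $7272.00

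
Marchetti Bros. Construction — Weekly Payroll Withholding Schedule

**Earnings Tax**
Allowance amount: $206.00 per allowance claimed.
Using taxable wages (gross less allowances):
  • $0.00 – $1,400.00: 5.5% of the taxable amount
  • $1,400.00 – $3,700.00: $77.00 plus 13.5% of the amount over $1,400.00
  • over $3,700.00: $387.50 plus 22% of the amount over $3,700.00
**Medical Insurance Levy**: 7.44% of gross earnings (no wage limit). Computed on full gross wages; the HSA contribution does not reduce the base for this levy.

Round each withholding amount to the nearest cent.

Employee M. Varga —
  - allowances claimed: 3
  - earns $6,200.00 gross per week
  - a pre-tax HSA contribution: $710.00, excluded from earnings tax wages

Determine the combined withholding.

$1,106.62

Earnings Tax: taxable = $6,200.00 − $710.00 − 3×$206.00 = $4,872.00
  $387.50 + 22% × ($4,872.00 − $3,700.00) = $387.50 + 22% × $1,172.00 = $645.34
Medical Insurance Levy: 7.44% × $6,200.00 = $461.28
Total: $645.34 + $461.28 = $1,106.62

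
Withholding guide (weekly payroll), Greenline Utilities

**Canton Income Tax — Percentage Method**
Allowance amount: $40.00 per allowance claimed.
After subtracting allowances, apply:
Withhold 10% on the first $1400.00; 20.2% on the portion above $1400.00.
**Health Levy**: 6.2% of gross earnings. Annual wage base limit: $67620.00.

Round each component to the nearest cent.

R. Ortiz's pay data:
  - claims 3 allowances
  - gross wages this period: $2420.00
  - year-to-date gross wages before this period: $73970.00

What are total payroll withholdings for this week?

$321.80

Canton Income Tax: taxable = $2420.00 − 3×$40.00 = $2300.00
  $140.00 + 20.2% × ($2300.00 − $1400.00) = $140.00 + 20.2% × $900.00 = $321.80
Health Levy: YTD $73970.00 ≥ cap $67620.00 → $0.00
Total: $321.80 + $0.00 = $321.80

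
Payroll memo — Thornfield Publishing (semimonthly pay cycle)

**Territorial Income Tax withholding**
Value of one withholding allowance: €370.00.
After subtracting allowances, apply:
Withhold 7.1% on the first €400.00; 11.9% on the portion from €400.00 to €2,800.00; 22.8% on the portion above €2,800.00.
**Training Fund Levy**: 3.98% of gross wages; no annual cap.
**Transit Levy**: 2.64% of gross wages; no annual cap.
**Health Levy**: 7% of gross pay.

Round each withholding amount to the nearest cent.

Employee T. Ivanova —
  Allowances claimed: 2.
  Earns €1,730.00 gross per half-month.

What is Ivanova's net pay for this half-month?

€1,395.77

Territorial Income Tax: taxable = €1,730.00 − 2×€370.00 = €990.00
  €28.40 + 11.9% × (€990.00 − €400.00) = €28.40 + 11.9% × €590.00 = €98.61
Training Fund Levy: 3.98% × €1,730.00 = €68.85
Transit Levy: 2.64% × €1,730.00 = €45.67
Health Levy: 7% × €1,730.00 = €121.10
Total withheld: €98.61 + €68.85 + €45.67 + €121.10 = €334.23
Net pay: €1,730.00 − €334.23 = €1,395.77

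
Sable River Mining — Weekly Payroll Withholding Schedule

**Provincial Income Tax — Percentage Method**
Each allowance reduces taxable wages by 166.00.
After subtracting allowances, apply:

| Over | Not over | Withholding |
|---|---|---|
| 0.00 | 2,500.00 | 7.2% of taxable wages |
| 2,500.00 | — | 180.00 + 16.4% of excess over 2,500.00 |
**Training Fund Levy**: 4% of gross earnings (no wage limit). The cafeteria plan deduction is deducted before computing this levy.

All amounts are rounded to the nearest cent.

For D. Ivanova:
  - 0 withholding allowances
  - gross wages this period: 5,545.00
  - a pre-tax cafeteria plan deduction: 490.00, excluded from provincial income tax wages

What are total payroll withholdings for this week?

Provincial Income Tax: taxable = 5,545.00 − 490.00 = 5,055.00
  180.00 + 16.4% × (5,055.00 − 2,500.00) = 180.00 + 16.4% × 2,555.00 = 599.02
Training Fund Levy: 4% × 5,055.00 = 202.20
Total: 599.02 + 202.20 = 801.22

801.22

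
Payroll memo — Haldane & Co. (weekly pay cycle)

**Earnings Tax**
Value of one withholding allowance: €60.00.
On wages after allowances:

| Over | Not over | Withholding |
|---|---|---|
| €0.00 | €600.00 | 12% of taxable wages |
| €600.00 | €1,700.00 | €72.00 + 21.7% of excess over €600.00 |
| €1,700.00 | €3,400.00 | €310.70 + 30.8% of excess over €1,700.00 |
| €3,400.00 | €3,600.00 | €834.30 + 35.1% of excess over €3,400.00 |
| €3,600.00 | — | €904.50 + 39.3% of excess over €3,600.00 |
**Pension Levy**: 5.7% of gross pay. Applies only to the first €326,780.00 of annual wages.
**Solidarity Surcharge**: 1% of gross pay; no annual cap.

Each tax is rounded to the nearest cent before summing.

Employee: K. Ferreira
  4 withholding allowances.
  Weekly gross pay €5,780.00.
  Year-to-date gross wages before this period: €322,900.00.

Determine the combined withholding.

€1,945.88

Earnings Tax: taxable = €5,780.00 − 4×€60.00 = €5,540.00
  €904.50 + 39.3% × (€5,540.00 − €3,600.00) = €904.50 + 39.3% × €1,940.00 = €1,666.92
Pension Levy: cap €326,780.00 − YTD €322,900.00 = €3,880.00 subject; 5.7% × €3,880.00 = €221.16
Solidarity Surcharge: 1% × €5,780.00 = €57.80
Total: €1,666.92 + €221.16 + €57.80 = €1,945.88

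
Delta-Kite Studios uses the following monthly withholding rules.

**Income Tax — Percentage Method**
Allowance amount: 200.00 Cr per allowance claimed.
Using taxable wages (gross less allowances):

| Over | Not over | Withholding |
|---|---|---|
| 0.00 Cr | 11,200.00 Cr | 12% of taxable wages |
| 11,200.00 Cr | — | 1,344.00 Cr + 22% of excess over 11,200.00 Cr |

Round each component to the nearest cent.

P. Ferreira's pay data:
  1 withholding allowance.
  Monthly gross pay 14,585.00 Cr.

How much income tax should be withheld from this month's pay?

Income Tax: taxable = 14,585.00 Cr − 1×200.00 Cr = 14,385.00 Cr
  1,344.00 Cr + 22% × (14,385.00 Cr − 11,200.00 Cr) = 1,344.00 Cr + 22% × 3,185.00 Cr = 2,044.70 Cr

2,044.70 Cr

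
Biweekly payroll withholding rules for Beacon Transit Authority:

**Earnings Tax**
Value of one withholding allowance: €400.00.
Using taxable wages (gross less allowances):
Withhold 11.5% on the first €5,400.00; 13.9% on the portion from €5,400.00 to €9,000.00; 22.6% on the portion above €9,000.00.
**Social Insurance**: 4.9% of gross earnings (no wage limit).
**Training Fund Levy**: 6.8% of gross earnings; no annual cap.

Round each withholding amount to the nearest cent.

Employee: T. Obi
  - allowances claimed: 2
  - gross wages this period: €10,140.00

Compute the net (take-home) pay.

Earnings Tax: taxable = €10,140.00 − 2×€400.00 = €9,340.00
  €1,121.40 + 22.6% × (€9,340.00 − €9,000.00) = €1,121.40 + 22.6% × €340.00 = €1,198.24
Social Insurance: 4.9% × €10,140.00 = €496.86
Training Fund Levy: 6.8% × €10,140.00 = €689.52
Total withheld: €1,198.24 + €496.86 + €689.52 = €2,384.62
Net pay: €10,140.00 − €2,384.62 = €7,755.38

€7,755.38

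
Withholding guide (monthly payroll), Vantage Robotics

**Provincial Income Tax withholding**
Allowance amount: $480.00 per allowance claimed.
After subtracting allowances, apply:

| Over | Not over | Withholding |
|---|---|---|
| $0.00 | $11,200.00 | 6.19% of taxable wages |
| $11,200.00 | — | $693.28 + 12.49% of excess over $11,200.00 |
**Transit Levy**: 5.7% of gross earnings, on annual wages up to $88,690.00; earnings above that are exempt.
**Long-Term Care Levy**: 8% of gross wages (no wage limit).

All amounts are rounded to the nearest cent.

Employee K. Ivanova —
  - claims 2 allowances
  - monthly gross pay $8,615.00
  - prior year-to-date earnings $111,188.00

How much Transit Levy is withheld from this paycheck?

Transit Levy: YTD $111,188.00 ≥ cap $88,690.00 → $0.00

$0.00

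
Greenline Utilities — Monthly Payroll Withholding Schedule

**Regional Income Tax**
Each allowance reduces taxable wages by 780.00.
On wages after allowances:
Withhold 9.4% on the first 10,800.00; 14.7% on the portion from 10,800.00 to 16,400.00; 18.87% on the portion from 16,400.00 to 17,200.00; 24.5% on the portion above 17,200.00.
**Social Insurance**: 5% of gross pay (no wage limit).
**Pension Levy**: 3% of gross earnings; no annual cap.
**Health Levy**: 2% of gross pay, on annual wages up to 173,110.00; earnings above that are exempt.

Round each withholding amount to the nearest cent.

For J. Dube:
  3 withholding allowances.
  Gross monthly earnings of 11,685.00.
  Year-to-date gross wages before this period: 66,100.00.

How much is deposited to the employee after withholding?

Regional Income Tax: taxable = 11,685.00 − 3×780.00 = 9,345.00
  9.4% × 9,345.00 = 878.43
Social Insurance: 5% × 11,685.00 = 584.25
Pension Levy: 3% × 11,685.00 = 350.55
Health Levy: 2% × 11,685.00 = 233.70
Total withheld: 878.43 + 584.25 + 350.55 + 233.70 = 2,046.93
Net pay: 11,685.00 − 2,046.93 = 9,638.07

9,638.07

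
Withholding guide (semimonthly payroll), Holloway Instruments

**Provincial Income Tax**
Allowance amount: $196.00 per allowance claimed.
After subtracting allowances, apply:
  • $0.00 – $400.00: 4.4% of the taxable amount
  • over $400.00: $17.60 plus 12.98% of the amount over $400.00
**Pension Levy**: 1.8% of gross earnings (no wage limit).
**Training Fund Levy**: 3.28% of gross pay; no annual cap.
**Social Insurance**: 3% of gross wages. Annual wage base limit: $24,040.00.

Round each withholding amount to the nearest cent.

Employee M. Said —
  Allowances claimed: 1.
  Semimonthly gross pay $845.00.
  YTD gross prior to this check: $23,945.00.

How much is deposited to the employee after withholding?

Provincial Income Tax: taxable = $845.00 − 1×$196.00 = $649.00
  $17.60 + 12.98% × ($649.00 − $400.00) = $17.60 + 12.98% × $249.00 = $49.92
Pension Levy: 1.8% × $845.00 = $15.21
Training Fund Levy: 3.28% × $845.00 = $27.72
Social Insurance: cap $24,040.00 − YTD $23,945.00 = $95.00 subject; 3% × $95.00 = $2.85
Total withheld: $49.92 + $15.21 + $27.72 + $2.85 = $95.70
Net pay: $845.00 − $95.70 = $749.30

$749.30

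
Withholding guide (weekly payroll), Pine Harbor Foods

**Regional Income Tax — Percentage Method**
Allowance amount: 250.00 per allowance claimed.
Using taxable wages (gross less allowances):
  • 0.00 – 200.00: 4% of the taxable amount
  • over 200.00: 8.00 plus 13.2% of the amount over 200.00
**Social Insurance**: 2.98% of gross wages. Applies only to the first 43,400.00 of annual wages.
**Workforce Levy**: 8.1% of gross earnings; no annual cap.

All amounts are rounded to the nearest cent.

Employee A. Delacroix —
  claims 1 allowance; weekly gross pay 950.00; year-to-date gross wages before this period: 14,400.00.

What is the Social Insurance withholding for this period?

28.31

Social Insurance: 2.98% × 950.00 = 28.31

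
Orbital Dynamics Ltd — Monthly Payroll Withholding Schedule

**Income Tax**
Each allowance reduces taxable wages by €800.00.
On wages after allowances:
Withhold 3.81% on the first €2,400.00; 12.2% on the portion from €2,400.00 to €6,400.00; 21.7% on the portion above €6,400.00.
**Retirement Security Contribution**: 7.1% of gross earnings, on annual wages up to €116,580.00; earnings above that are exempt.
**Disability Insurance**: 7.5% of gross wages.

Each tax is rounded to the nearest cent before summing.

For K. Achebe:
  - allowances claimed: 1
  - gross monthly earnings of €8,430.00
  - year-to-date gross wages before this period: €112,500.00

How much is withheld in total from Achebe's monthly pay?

Income Tax: taxable = €8,430.00 − 1×€800.00 = €7,630.00
  €579.44 + 21.7% × (€7,630.00 − €6,400.00) = €579.44 + 21.7% × €1,230.00 = €846.35
Retirement Security Contribution: cap €116,580.00 − YTD €112,500.00 = €4,080.00 subject; 7.1% × €4,080.00 = €289.68
Disability Insurance: 7.5% × €8,430.00 = €632.25
Total: €846.35 + €289.68 + €632.25 = €1,768.28

€1,768.28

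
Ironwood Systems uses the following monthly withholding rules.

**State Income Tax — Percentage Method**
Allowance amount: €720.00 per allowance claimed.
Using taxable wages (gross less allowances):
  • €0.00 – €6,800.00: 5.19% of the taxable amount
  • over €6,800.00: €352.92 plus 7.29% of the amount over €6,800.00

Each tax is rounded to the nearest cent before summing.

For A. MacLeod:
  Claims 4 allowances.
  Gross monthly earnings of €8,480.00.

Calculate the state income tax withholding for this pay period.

State Income Tax: taxable = €8,480.00 − 4×€720.00 = €5,600.00
  5.19% × €5,600.00 = €290.64

€290.64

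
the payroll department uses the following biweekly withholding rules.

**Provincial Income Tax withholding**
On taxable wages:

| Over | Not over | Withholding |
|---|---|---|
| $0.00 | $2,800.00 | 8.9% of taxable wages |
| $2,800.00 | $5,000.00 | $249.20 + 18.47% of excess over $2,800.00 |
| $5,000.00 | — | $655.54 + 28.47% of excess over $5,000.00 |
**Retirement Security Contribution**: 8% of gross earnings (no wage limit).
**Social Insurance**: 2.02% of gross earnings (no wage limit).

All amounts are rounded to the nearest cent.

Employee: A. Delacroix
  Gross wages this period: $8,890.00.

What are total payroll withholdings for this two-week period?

Provincial Income Tax: taxable = $8,890.00
  $655.54 + 28.47% × ($8,890.00 − $5,000.00) = $655.54 + 28.47% × $3,890.00 = $1,763.02
Retirement Security Contribution: 8% × $8,890.00 = $711.20
Social Insurance: 2.02% × $8,890.00 = $179.58
Total: $1,763.02 + $711.20 + $179.58 = $2,653.80

$2,653.80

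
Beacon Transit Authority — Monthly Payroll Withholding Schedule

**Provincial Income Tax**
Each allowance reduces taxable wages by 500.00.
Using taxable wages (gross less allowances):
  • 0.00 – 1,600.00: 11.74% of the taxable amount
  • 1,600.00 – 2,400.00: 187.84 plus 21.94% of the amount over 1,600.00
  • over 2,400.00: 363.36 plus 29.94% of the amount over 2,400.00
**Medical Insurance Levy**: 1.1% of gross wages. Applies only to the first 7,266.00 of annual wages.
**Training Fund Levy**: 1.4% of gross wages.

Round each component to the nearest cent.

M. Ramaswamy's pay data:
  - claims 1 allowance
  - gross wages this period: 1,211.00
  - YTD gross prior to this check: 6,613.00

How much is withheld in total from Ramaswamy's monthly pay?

107.60

Provincial Income Tax: taxable = 1,211.00 − 1×500.00 = 711.00
  11.74% × 711.00 = 83.47
Medical Insurance Levy: cap 7,266.00 − YTD 6,613.00 = 653.00 subject; 1.1% × 653.00 = 7.18
Training Fund Levy: 1.4% × 1,211.00 = 16.95
Total: 83.47 + 7.18 + 16.95 = 107.60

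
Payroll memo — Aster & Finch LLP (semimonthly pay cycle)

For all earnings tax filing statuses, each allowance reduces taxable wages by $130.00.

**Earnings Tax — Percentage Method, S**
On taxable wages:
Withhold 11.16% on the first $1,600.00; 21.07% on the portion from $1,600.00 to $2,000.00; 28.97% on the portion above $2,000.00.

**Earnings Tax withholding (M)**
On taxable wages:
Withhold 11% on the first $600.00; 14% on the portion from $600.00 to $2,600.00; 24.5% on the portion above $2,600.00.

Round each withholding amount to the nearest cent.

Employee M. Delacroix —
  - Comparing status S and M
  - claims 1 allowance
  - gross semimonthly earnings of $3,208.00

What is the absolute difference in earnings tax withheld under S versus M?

Earnings Tax (S): taxable = $3,208.00 − 1×$130.00 = $3,078.00
  $262.84 + 28.97% × ($3,078.00 − $2,000.00) = $262.84 + 28.97% × $1,078.00 = $575.14
Earnings Tax (M): taxable = $3,208.00 − 1×$130.00 = $3,078.00
  $346.00 + 24.5% × ($3,078.00 − $2,600.00) = $346.00 + 24.5% × $478.00 = $463.11
Difference: |$575.14 − $463.11| = $112.03 (higher under S)

$112.03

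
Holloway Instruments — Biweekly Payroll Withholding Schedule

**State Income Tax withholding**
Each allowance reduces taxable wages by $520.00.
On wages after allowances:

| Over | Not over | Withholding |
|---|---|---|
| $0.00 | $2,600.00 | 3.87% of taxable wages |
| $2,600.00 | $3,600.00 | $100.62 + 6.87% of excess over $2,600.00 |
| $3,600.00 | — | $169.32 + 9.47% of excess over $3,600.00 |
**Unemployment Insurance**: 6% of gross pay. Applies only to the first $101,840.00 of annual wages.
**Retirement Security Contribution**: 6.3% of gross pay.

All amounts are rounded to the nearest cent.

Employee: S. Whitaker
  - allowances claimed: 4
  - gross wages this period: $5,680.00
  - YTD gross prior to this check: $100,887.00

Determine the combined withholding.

State Income Tax: taxable = $5,680.00 − 4×$520.00 = $3,600.00
  $100.62 + 6.87% × ($3,600.00 − $2,600.00) = $100.62 + 6.87% × $1,000.00 = $169.32
Unemployment Insurance: cap $101,840.00 − YTD $100,887.00 = $953.00 subject; 6% × $953.00 = $57.18
Retirement Security Contribution: 6.3% × $5,680.00 = $357.84
Total: $169.32 + $57.18 + $357.84 = $584.34

$584.34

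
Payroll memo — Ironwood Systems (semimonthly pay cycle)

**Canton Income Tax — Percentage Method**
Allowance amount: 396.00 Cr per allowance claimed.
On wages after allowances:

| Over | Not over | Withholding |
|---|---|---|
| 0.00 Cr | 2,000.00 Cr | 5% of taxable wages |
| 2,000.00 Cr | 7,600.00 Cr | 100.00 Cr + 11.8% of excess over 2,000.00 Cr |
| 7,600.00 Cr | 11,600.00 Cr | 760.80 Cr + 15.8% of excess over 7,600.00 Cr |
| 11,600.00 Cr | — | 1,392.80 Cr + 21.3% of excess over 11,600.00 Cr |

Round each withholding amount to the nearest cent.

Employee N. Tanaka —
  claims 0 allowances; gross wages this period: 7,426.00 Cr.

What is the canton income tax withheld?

Canton Income Tax: taxable = 7,426.00 Cr
  100.00 Cr + 11.8% × (7,426.00 Cr − 2,000.00 Cr) = 100.00 Cr + 11.8% × 5,426.00 Cr = 740.27 Cr

740.27 Cr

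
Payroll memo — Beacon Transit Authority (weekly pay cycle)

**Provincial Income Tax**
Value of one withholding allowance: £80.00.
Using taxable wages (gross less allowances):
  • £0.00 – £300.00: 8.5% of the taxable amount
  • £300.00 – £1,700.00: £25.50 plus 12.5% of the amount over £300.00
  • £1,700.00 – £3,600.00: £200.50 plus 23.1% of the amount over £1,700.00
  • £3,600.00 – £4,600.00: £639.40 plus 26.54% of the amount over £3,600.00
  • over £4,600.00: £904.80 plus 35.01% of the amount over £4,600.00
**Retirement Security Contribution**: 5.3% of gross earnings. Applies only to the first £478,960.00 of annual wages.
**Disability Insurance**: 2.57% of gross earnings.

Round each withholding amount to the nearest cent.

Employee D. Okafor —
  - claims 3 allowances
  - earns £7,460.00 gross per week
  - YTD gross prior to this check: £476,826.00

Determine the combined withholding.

Provincial Income Tax: taxable = £7,460.00 − 3×£80.00 = £7,220.00
  £904.80 + 35.01% × (£7,220.00 − £4,600.00) = £904.80 + 35.01% × £2,620.00 = £1,822.06
Retirement Security Contribution: cap £478,960.00 − YTD £476,826.00 = £2,134.00 subject; 5.3% × £2,134.00 = £113.10
Disability Insurance: 2.57% × £7,460.00 = £191.72
Total: £1,822.06 + £113.10 + £191.72 = £2,126.88

£2,126.88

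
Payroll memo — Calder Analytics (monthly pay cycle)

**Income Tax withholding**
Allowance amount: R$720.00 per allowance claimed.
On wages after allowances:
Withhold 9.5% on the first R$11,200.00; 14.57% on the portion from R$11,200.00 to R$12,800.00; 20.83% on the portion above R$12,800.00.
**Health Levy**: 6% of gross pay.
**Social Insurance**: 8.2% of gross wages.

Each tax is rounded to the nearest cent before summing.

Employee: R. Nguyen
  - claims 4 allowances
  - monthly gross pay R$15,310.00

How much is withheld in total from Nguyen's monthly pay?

R$3,417.23

Income Tax: taxable = R$15,310.00 − 4×R$720.00 = R$12,430.00
  R$1,064.00 + 14.57% × (R$12,430.00 − R$11,200.00) = R$1,064.00 + 14.57% × R$1,230.00 = R$1,243.21
Health Levy: 6% × R$15,310.00 = R$918.60
Social Insurance: 8.2% × R$15,310.00 = R$1,255.42
Total: R$1,243.21 + R$918.60 + R$1,255.42 = R$3,417.23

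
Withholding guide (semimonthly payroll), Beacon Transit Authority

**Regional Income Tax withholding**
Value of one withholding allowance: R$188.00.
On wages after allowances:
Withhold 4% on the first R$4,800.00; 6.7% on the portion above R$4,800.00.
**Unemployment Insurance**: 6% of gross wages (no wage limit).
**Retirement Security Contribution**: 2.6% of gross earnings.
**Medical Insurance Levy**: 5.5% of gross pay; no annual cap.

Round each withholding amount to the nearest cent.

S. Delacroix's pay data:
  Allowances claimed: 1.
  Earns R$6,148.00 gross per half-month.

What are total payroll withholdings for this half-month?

R$1,136.59

Regional Income Tax: taxable = R$6,148.00 − 1×R$188.00 = R$5,960.00
  R$192.00 + 6.7% × (R$5,960.00 − R$4,800.00) = R$192.00 + 6.7% × R$1,160.00 = R$269.72
Unemployment Insurance: 6% × R$6,148.00 = R$368.88
Retirement Security Contribution: 2.6% × R$6,148.00 = R$159.85
Medical Insurance Levy: 5.5% × R$6,148.00 = R$338.14
Total: R$269.72 + R$368.88 + R$159.85 + R$338.14 = R$1,136.59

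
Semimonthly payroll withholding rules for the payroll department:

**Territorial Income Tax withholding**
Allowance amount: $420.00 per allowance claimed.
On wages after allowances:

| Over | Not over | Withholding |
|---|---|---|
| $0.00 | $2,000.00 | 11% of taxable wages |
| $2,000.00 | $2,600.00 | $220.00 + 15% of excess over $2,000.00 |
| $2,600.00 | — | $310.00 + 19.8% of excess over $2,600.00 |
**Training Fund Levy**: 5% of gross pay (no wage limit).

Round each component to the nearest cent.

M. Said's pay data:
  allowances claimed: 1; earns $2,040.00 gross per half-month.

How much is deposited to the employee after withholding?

Territorial Income Tax: taxable = $2,040.00 − 1×$420.00 = $1,620.00
  11% × $1,620.00 = $178.20
Training Fund Levy: 5% × $2,040.00 = $102.00
Total withheld: $178.20 + $102.00 = $280.20
Net pay: $2,040.00 − $280.20 = $1,759.80

$1,759.80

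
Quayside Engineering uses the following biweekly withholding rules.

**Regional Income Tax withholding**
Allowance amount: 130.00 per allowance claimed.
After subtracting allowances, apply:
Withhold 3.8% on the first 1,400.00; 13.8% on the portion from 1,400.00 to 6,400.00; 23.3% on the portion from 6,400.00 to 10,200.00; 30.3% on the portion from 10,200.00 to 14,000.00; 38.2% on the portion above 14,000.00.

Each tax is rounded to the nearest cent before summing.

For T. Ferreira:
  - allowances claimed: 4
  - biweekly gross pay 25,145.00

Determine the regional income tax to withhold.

Regional Income Tax: taxable = 25,145.00 − 4×130.00 = 24,625.00
  2,780.00 + 38.2% × (24,625.00 − 14,000.00) = 2,780.00 + 38.2% × 10,625.00 = 6,838.75

6,838.75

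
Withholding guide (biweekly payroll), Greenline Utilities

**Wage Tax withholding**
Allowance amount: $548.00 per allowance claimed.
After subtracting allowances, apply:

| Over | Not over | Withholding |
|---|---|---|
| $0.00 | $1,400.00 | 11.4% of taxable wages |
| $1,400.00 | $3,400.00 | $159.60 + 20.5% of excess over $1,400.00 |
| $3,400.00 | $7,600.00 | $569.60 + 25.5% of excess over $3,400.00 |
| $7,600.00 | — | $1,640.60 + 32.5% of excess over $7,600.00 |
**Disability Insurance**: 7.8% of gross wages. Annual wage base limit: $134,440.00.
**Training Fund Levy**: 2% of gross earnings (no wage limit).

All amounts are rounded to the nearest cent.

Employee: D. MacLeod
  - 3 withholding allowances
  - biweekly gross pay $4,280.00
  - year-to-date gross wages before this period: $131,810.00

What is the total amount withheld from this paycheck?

$703.72

Wage Tax: taxable = $4,280.00 − 3×$548.00 = $2,636.00
  $159.60 + 20.5% × ($2,636.00 − $1,400.00) = $159.60 + 20.5% × $1,236.00 = $412.98
Disability Insurance: cap $134,440.00 − YTD $131,810.00 = $2,630.00 subject; 7.8% × $2,630.00 = $205.14
Training Fund Levy: 2% × $4,280.00 = $85.60
Total: $412.98 + $205.14 + $85.60 = $703.72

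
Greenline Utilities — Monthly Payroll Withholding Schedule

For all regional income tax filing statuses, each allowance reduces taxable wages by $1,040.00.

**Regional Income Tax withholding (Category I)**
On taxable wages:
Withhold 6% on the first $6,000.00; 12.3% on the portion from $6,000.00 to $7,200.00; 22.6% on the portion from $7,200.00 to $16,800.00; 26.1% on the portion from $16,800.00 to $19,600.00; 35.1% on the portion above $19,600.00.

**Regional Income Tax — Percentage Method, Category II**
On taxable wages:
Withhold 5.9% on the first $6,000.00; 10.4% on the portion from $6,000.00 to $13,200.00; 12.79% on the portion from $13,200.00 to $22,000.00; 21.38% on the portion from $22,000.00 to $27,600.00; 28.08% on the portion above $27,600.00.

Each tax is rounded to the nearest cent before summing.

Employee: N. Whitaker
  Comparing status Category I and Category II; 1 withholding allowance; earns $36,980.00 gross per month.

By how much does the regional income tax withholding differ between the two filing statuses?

Regional Income Tax (Category I): taxable = $36,980.00 − 1×$1,040.00 = $35,940.00
  $3,408.00 + 35.1% × ($35,940.00 − $19,600.00) = $3,408.00 + 35.1% × $16,340.00 = $9,143.34
Regional Income Tax (Category II): taxable = $36,980.00 − 1×$1,040.00 = $35,940.00
  $3,425.60 + 28.08% × ($35,940.00 − $27,600.00) = $3,425.60 + 28.08% × $8,340.00 = $5,767.47
Difference: |$9,143.34 − $5,767.47| = $3,375.87 (higher under Category I)

$3,375.87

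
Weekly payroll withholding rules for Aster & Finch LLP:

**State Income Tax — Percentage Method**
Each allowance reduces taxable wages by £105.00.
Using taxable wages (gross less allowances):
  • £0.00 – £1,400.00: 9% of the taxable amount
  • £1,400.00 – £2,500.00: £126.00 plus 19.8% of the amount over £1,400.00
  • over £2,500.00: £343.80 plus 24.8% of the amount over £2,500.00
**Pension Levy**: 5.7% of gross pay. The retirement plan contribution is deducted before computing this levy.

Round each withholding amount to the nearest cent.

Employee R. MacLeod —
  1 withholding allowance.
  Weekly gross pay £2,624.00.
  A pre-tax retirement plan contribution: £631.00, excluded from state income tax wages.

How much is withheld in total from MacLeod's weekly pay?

£336.22

State Income Tax: taxable = £2,624.00 − £631.00 − 1×£105.00 = £1,888.00
  £126.00 + 19.8% × (£1,888.00 − £1,400.00) = £126.00 + 19.8% × £488.00 = £222.62
Pension Levy: 5.7% × £1,993.00 = £113.60
Total: £222.62 + £113.60 = £336.22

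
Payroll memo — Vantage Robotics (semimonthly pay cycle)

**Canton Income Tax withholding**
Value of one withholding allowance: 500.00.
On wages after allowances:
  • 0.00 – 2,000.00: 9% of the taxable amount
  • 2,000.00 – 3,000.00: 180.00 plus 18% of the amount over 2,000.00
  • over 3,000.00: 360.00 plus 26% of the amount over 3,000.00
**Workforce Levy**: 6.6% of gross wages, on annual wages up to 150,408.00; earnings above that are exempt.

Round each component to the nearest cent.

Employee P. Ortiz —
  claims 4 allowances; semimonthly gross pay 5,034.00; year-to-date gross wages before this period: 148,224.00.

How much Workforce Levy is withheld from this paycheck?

Workforce Levy: cap 150,408.00 − YTD 148,224.00 = 2,184.00 subject; 6.6% × 2,184.00 = 144.14

144.14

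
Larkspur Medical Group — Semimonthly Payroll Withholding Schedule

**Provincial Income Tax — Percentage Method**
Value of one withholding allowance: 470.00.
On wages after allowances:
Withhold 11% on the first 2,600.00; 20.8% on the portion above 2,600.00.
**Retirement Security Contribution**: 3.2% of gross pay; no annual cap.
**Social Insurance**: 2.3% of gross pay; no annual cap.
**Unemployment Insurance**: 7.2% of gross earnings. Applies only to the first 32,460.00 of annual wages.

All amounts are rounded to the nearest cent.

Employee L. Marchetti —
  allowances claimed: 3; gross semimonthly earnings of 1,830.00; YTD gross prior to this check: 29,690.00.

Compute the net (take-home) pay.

Provincial Income Tax: taxable = 1,830.00 − 3×470.00 = 420.00
  11% × 420.00 = 46.20
Retirement Security Contribution: 3.2% × 1,830.00 = 58.56
Social Insurance: 2.3% × 1,830.00 = 42.09
Unemployment Insurance: 7.2% × 1,830.00 = 131.76
Total withheld: 46.20 + 58.56 + 42.09 + 131.76 = 278.61
Net pay: 1,830.00 − 278.61 = 1,551.39

1,551.39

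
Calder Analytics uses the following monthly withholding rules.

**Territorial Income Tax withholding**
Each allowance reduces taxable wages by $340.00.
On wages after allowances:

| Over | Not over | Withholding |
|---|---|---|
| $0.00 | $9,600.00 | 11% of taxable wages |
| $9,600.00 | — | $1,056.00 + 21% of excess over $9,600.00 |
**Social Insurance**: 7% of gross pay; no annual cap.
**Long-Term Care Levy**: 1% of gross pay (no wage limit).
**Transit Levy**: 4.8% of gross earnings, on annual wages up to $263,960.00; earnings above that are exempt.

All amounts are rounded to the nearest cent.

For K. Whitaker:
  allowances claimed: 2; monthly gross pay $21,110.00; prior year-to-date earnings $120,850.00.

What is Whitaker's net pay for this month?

Territorial Income Tax: taxable = $21,110.00 − 2×$340.00 = $20,430.00
  $1,056.00 + 21% × ($20,430.00 − $9,600.00) = $1,056.00 + 21% × $10,830.00 = $3,330.30
Social Insurance: 7% × $21,110.00 = $1,477.70
Long-Term Care Levy: 1% × $21,110.00 = $211.10
Transit Levy: 4.8% × $21,110.00 = $1,013.28
Total withheld: $3,330.30 + $1,477.70 + $211.10 + $1,013.28 = $6,032.38
Net pay: $21,110.00 − $6,032.38 = $15,077.62

$15,077.62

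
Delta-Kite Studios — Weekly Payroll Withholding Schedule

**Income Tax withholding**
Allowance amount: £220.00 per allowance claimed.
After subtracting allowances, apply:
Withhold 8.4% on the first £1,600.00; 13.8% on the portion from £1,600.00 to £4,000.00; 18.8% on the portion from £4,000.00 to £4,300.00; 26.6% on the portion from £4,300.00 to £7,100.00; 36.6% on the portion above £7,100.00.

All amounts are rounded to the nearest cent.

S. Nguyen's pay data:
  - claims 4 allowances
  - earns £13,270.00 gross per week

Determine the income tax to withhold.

£3,202.94

Income Tax: taxable = £13,270.00 − 4×£220.00 = £12,390.00
  £1,266.80 + 36.6% × (£12,390.00 − £7,100.00) = £1,266.80 + 36.6% × £5,290.00 = £3,202.94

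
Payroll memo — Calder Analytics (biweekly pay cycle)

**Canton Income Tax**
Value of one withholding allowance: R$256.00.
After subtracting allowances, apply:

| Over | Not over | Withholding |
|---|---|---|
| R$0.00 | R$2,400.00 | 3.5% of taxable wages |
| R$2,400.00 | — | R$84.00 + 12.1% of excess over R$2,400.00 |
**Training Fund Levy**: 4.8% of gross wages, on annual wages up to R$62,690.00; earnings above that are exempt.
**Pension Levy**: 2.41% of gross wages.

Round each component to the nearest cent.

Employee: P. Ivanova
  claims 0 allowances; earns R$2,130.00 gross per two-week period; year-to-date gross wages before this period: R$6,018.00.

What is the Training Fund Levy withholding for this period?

Training Fund Levy: 4.8% × R$2,130.00 = R$102.24

R$102.24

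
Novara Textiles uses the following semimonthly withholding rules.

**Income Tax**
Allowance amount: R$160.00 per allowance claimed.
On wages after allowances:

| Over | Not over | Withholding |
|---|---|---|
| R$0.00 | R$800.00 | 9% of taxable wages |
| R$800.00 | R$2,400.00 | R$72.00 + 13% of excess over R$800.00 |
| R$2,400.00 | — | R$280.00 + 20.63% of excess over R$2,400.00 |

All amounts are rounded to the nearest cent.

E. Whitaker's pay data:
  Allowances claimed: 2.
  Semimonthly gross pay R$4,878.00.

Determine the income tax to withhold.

Income Tax: taxable = R$4,878.00 − 2×R$160.00 = R$4,558.00
  R$280.00 + 20.63% × (R$4,558.00 − R$2,400.00) = R$280.00 + 20.63% × R$2,158.00 = R$725.20

R$725.20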